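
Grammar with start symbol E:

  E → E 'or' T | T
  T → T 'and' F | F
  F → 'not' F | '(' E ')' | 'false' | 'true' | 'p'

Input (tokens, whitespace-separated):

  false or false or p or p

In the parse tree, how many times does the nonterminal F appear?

4

[E [E [E [E [T [F false]]] or [T [F false]]] or [T [F p]]] or [T [F p]]]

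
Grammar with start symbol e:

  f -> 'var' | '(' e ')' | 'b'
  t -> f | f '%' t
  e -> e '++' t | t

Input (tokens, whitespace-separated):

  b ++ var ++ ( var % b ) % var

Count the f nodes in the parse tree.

[e [e [e [t [f b]]] ++ [t [f var]]] ++ [t [f ( [e [t [f var] % [t [f b]]]] )] % [t [f var]]]]

6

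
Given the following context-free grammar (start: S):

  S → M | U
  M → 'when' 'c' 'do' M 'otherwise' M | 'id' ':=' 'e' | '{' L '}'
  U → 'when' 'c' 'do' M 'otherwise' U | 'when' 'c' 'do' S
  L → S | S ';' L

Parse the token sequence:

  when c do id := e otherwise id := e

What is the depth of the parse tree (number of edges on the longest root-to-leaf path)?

[S [M when c do [M id := e] otherwise [M id := e]]]

3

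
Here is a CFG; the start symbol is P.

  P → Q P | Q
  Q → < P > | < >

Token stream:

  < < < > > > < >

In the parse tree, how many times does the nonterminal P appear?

4

[P [Q < [P [Q < [P [Q < >]] >]] >] [P [Q < >]]]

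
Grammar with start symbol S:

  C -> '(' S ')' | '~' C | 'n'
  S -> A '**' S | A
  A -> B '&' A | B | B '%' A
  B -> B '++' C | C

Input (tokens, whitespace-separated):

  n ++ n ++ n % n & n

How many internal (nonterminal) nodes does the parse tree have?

14

[S [A [B [B [B [C n]] ++ [C n]] ++ [C n]] % [A [B [C n]] & [A [B [C n]]]]]]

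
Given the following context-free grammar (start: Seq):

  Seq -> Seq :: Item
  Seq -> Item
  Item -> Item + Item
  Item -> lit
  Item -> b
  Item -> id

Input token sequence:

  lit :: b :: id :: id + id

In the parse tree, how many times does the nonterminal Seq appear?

[Seq [Seq [Seq [Seq [Item lit]] :: [Item b]] :: [Item id]] :: [Item [Item id] + [Item id]]]

4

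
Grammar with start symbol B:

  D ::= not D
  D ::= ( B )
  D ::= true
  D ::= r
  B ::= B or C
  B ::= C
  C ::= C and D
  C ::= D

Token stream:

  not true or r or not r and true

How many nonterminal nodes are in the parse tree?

13

[B [B [B [C [D not [D true]]]] or [C [D r]]] or [C [C [D not [D r]]] and [D true]]]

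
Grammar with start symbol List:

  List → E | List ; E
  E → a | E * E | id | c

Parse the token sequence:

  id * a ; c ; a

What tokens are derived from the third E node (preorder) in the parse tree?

[List [List [List [E [E id] * [E a]]] ; [E c]] ; [E a]]

a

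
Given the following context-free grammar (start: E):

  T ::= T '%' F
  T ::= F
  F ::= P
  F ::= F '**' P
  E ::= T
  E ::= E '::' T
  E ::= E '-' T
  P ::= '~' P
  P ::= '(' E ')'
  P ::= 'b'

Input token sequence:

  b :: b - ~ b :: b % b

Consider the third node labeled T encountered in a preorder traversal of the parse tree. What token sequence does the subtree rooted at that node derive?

~ b

[E [E [E [E [T [F [P b]]]] :: [T [F [P b]]]] - [T [F [P ~ [P b]]]]] :: [T [T [F [P b]]] % [F [P b]]]]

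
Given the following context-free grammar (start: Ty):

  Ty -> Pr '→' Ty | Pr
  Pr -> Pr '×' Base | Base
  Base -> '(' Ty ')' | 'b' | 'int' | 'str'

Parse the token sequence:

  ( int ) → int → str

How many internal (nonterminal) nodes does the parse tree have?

[Ty [Pr [Base ( [Ty [Pr [Base int]]] )]] → [Ty [Pr [Base int]] → [Ty [Pr [Base str]]]]]

12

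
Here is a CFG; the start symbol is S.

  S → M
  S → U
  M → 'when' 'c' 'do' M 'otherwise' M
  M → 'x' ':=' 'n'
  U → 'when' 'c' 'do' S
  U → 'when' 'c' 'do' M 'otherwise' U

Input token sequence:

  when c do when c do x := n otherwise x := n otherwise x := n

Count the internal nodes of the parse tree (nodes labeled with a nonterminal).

6

[S [M when c do [M when c do [M x := n] otherwise [M x := n]] otherwise [M x := n]]]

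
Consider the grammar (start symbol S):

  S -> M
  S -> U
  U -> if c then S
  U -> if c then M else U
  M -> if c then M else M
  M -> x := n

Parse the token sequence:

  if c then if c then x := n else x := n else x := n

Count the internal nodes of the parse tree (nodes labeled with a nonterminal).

6

[S [M if c then [M if c then [M x := n] else [M x := n]] else [M x := n]]]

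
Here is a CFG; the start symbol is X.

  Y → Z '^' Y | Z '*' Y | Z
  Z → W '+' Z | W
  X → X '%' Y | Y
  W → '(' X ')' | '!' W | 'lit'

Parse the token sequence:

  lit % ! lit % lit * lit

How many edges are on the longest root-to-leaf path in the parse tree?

[X [X [X [Y [Z [W lit]]]] % [Y [Z [W ! [W lit]]]]] % [Y [Z [W lit]] * [Y [Z [W lit]]]]]

6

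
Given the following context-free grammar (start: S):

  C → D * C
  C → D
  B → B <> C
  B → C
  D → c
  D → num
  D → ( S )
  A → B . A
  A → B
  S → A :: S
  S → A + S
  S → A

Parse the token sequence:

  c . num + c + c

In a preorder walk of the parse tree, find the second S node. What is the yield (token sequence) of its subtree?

c + c

[S [A [B [C [D c]]] . [A [B [C [D num]]]]] + [S [A [B [C [D c]]]] + [S [A [B [C [D c]]]]]]]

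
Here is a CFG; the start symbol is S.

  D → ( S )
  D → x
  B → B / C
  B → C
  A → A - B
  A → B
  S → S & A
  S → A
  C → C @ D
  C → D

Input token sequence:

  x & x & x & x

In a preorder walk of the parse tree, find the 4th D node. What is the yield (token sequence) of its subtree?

[S [S [S [S [A [B [C [D x]]]]] & [A [B [C [D x]]]]] & [A [B [C [D x]]]]] & [A [B [C [D x]]]]]

x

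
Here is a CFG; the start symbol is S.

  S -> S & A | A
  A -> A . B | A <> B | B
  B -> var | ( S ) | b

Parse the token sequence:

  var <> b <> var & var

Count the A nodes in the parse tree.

[S [S [A [A [A [B var]] <> [B b]] <> [B var]]] & [A [B var]]]

4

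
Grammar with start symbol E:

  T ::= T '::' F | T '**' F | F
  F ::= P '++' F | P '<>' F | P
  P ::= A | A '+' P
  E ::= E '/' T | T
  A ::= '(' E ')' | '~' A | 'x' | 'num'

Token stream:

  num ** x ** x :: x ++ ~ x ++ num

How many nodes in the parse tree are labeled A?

7

[E [T [T [T [T [F [P [A num]]]] ** [F [P [A x]]]] ** [F [P [A x]]]] :: [F [P [A x]] ++ [F [P [A ~ [A x]]] ++ [F [P [A num]]]]]]]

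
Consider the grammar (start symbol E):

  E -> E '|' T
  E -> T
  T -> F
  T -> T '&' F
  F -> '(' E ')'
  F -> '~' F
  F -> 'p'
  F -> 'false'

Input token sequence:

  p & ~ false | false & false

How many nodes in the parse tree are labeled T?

4

[E [E [T [T [F p]] & [F ~ [F false]]]] | [T [T [F false]] & [F false]]]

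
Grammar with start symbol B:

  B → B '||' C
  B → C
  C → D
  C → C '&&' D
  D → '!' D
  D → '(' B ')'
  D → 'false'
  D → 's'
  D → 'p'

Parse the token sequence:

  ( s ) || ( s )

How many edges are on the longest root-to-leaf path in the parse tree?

[B [B [C [D ( [B [C [D s]]] )]]] || [C [D ( [B [C [D s]]] )]]]

7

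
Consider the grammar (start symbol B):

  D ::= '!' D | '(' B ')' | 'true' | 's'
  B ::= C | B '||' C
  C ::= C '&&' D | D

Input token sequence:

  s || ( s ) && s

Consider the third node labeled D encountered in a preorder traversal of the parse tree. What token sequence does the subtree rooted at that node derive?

s

[B [B [C [D s]]] || [C [C [D ( [B [C [D s]]] )]] && [D s]]]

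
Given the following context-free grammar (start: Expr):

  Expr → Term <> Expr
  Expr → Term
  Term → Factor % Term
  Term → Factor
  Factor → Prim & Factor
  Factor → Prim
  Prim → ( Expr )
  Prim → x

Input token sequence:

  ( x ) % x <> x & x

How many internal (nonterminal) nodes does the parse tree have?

17

[Expr [Term [Factor [Prim ( [Expr [Term [Factor [Prim x]]]] )]] % [Term [Factor [Prim x]]]] <> [Expr [Term [Factor [Prim x] & [Factor [Prim x]]]]]]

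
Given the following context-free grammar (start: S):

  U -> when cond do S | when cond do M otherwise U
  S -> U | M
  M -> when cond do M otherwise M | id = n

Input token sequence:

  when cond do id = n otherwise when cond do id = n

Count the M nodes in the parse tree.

2

[S [U when cond do [M id = n] otherwise [U when cond do [S [M id = n]]]]]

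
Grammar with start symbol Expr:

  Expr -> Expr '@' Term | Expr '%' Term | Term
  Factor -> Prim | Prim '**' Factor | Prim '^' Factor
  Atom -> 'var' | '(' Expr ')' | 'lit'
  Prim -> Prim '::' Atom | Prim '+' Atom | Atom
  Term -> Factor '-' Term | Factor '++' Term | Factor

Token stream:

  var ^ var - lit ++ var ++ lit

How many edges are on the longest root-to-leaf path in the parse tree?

[Expr [Term [Factor [Prim [Atom var]] ^ [Factor [Prim [Atom var]]]] - [Term [Factor [Prim [Atom lit]]] ++ [Term [Factor [Prim [Atom var]]] ++ [Term [Factor [Prim [Atom lit]]]]]]]]

8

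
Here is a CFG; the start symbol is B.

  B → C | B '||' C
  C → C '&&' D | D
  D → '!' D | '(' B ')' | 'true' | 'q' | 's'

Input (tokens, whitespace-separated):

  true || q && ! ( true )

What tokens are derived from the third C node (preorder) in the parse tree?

[B [B [C [D true]]] || [C [C [D q]] && [D ! [D ( [B [C [D true]]] )]]]]

q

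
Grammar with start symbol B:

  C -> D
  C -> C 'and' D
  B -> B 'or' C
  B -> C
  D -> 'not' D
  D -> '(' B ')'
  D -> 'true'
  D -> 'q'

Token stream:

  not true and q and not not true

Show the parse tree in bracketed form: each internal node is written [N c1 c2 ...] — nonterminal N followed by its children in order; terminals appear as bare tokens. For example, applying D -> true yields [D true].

[B [C [C [C [D not [D true]]] and [D q]] and [D not [D not [D true]]]]]

B
C
C and D
C and D and D
D and D and D
not D and D and D
not true and D and D
not true and q and D
not true and q and not D
not true and q and not not D
not true and q and not not true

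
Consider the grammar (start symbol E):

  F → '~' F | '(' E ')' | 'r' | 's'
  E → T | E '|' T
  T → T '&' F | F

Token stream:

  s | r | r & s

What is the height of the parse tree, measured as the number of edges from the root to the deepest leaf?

5

[E [E [E [T [F s]]] | [T [F r]]] | [T [T [F r]] & [F s]]]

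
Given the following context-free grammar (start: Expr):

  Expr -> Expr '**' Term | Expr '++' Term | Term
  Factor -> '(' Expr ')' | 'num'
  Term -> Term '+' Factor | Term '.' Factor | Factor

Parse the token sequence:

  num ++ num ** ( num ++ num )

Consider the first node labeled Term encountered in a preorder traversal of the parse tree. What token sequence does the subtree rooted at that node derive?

[Expr [Expr [Expr [Term [Factor num]]] ++ [Term [Factor num]]] ** [Term [Factor ( [Expr [Expr [Term [Factor num]]] ++ [Term [Factor num]]] )]]]

num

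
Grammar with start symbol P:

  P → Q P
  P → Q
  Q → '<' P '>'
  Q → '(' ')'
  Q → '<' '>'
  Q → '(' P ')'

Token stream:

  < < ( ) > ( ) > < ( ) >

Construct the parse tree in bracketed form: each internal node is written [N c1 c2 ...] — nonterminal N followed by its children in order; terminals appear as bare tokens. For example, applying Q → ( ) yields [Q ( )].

P
Q P
< P > P
< Q P > P
< < P > P > P
< < Q > P > P
< < ( ) > P > P
< < ( ) > Q > P
< < ( ) > ( ) > P
< < ( ) > ( ) > Q
< < ( ) > ( ) > < P >
< < ( ) > ( ) > < Q >
< < ( ) > ( ) > < ( ) >

[P [Q < [P [Q < [P [Q ( )]] >] [P [Q ( )]]] >] [P [Q < [P [Q ( )]] >]]]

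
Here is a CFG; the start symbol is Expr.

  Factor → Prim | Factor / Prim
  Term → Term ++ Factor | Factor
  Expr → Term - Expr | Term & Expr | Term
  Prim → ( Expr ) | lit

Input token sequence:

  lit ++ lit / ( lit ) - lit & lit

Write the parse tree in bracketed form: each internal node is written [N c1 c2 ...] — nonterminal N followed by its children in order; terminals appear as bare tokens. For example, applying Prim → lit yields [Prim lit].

Expr
Term - Expr
Term ++ Factor - Expr
Factor ++ Factor - Expr
Prim ++ Factor - Expr
lit ++ Factor - Expr
lit ++ Factor / Prim - Expr
lit ++ Prim / Prim - Expr
lit ++ lit / Prim - Expr
lit ++ lit / ( Expr ) - Expr
lit ++ lit / ( Term ) - Expr
lit ++ lit / ( Factor ) - Expr
lit ++ lit / ( Prim ) - Expr
lit ++ lit / ( lit ) - Expr
lit ++ lit / ( lit ) - Term & Expr
lit ++ lit / ( lit ) - Factor & Expr
lit ++ lit / ( lit ) - Prim & Expr
lit ++ lit / ( lit ) - lit & Expr
lit ++ lit / ( lit ) - lit & Term
lit ++ lit / ( lit ) - lit & Factor
lit ++ lit / ( lit ) - lit & Prim
lit ++ lit / ( lit ) - lit & lit

[Expr [Term [Term [Factor [Prim lit]]] ++ [Factor [Factor [Prim lit]] / [Prim ( [Expr [Term [Factor [Prim lit]]]] )]]] - [Expr [Term [Factor [Prim lit]]] & [Expr [Term [Factor [Prim lit]]]]]]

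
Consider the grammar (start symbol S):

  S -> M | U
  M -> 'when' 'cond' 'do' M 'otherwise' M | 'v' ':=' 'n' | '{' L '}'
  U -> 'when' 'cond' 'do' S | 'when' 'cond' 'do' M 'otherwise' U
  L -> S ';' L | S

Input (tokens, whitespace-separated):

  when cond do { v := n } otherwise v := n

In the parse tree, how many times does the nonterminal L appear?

1

[S [M when cond do [M { [L [S [M v := n]]] }] otherwise [M v := n]]]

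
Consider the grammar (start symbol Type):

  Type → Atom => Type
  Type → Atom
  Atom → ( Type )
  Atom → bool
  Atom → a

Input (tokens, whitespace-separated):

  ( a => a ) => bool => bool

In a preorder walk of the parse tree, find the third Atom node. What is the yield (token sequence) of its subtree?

[Type [Atom ( [Type [Atom a] => [Type [Atom a]]] )] => [Type [Atom bool] => [Type [Atom bool]]]]

a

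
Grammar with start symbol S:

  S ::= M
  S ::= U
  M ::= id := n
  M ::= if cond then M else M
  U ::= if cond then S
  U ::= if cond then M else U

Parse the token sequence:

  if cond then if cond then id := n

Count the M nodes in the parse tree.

[S [U if cond then [S [U if cond then [S [M id := n]]]]]]

1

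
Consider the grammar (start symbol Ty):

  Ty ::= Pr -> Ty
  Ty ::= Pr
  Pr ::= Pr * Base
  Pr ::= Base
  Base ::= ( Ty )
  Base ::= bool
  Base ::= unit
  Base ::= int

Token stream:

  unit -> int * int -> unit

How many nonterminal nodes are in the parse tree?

11

[Ty [Pr [Base unit]] -> [Ty [Pr [Pr [Base int]] * [Base int]] -> [Ty [Pr [Base unit]]]]]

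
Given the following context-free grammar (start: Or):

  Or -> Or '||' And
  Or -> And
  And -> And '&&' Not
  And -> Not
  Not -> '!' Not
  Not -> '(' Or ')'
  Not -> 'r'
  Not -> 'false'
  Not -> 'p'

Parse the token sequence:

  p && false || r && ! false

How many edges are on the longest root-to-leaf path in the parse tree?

[Or [Or [And [And [Not p]] && [Not false]]] || [And [And [Not r]] && [Not ! [Not false]]]]

5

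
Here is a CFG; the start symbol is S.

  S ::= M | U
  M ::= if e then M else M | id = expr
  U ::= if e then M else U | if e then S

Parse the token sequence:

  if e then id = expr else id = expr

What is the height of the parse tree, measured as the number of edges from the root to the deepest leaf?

3

[S [M if e then [M id = expr] else [M id = expr]]]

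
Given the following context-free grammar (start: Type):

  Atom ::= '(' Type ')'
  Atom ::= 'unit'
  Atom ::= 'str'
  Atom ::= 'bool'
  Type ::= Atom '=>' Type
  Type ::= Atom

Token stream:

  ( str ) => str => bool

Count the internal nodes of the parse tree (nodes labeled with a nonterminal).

[Type [Atom ( [Type [Atom str]] )] => [Type [Atom str] => [Type [Atom bool]]]]

8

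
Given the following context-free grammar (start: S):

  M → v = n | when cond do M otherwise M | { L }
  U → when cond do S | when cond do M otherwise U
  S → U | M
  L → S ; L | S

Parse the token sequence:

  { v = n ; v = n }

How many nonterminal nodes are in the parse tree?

8

[S [M { [L [S [M v = n]] ; [L [S [M v = n]]]] }]]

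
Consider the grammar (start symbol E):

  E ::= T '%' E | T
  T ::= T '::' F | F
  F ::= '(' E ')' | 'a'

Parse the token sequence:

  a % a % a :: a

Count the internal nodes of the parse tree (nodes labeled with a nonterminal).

[E [T [F a]] % [E [T [F a]] % [E [T [T [F a]] :: [F a]]]]]

11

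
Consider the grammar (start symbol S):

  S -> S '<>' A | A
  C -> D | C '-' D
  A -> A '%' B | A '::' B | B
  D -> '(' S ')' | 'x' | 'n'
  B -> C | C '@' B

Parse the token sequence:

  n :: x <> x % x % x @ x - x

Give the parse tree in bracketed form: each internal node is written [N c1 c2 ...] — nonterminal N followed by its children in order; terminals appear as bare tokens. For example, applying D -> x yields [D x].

[S [S [A [A [B [C [D n]]]] :: [B [C [D x]]]]] <> [A [A [A [B [C [D x]]]] % [B [C [D x]]]] % [B [C [D x]] @ [B [C [C [D x]] - [D x]]]]]]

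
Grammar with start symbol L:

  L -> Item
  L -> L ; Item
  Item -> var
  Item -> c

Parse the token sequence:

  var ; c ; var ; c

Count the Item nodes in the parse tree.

4

[L [L [L [L [Item var]] ; [Item c]] ; [Item var]] ; [Item c]]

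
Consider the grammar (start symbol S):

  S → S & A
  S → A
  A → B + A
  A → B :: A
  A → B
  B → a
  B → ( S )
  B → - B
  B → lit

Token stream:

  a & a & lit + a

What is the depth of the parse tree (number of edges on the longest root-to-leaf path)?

5

[S [S [S [A [B a]]] & [A [B a]]] & [A [B lit] + [A [B a]]]]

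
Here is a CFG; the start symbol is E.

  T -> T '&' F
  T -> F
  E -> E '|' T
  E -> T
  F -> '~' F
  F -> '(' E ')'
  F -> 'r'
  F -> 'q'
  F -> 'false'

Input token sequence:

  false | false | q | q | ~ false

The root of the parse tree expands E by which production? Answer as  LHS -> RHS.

E -> E '|' T

[E [E [E [E [E [T [F false]]] | [T [F false]]] | [T [F q]]] | [T [F q]]] | [T [F ~ [F false]]]]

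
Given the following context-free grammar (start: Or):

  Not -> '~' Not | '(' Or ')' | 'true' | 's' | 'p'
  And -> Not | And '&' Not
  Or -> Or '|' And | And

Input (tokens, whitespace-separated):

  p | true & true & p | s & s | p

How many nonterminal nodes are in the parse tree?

18

[Or [Or [Or [Or [And [Not p]]] | [And [And [And [Not true]] & [Not true]] & [Not p]]] | [And [And [Not s]] & [Not s]]] | [And [Not p]]]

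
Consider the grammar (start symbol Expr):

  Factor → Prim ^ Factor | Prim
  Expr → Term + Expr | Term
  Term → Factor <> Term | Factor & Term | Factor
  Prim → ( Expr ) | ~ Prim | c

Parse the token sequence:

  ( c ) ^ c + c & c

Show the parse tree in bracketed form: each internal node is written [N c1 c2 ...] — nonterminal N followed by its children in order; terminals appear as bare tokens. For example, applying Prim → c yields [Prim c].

Expr
Term + Expr
Factor + Expr
Prim ^ Factor + Expr
( Expr ) ^ Factor + Expr
( Term ) ^ Factor + Expr
( Factor ) ^ Factor + Expr
( Prim ) ^ Factor + Expr
( c ) ^ Factor + Expr
( c ) ^ Prim + Expr
( c ) ^ c + Expr
( c ) ^ c + Term
( c ) ^ c + Factor & Term
( c ) ^ c + Prim & Term
( c ) ^ c + c & Term
( c ) ^ c + c & Factor
( c ) ^ c + c & Prim
( c ) ^ c + c & c

[Expr [Term [Factor [Prim ( [Expr [Term [Factor [Prim c]]]] )] ^ [Factor [Prim c]]]] + [Expr [Term [Factor [Prim c]] & [Term [Factor [Prim c]]]]]]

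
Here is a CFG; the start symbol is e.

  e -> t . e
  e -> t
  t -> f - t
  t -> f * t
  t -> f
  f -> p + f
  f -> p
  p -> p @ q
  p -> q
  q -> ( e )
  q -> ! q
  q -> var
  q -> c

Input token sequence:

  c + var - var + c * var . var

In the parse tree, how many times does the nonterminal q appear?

6

[e [t [f [p [q c]] + [f [p [q var]]]] - [t [f [p [q var]] + [f [p [q c]]]] * [t [f [p [q var]]]]]] . [e [t [f [p [q var]]]]]]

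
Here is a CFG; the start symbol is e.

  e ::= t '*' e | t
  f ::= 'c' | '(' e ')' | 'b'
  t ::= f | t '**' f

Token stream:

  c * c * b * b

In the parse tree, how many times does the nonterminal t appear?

[e [t [f c]] * [e [t [f c]] * [e [t [f b]] * [e [t [f b]]]]]]

4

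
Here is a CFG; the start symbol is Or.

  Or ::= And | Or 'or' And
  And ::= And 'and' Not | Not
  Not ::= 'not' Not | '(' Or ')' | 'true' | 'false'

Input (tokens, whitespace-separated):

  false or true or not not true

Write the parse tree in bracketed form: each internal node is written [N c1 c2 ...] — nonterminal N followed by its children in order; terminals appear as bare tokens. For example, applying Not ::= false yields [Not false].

[Or [Or [Or [And [Not false]]] or [And [Not true]]] or [And [Not not [Not not [Not true]]]]]

Or
Or or And
Or or And or And
And or And or And
Not or And or And
false or And or And
false or Not or And
false or true or And
false or true or Not
false or true or not Not
false or true or not not Not
false or true or not not true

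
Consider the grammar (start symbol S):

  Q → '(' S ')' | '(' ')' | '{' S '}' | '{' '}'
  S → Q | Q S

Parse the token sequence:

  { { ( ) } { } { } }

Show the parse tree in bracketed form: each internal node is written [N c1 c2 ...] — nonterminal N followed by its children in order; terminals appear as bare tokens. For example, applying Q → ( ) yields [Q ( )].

[S [Q { [S [Q { [S [Q ( )]] }] [S [Q { }] [S [Q { }]]]] }]]

S
Q
{ S }
{ Q S }
{ { S } S }
{ { Q } S }
{ { ( ) } S }
{ { ( ) } Q S }
{ { ( ) } { } S }
{ { ( ) } { } Q }
{ { ( ) } { } { } }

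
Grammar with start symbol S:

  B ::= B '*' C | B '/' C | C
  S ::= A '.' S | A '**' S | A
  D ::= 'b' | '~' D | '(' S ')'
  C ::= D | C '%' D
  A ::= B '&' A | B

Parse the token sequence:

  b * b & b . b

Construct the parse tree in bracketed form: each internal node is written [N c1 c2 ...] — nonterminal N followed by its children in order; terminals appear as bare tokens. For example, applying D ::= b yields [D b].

S
A . S
B & A . S
B * C & A . S
C * C & A . S
D * C & A . S
b * C & A . S
b * D & A . S
b * b & A . S
b * b & B . S
b * b & C . S
b * b & D . S
b * b & b . S
b * b & b . A
b * b & b . B
b * b & b . C
b * b & b . D
b * b & b . b

[S [A [B [B [C [D b]]] * [C [D b]]] & [A [B [C [D b]]]]] . [S [A [B [C [D b]]]]]]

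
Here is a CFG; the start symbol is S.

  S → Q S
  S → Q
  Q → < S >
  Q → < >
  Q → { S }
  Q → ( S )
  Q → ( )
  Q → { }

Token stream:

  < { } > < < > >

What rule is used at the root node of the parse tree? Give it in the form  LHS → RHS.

S → Q S

[S [Q < [S [Q { }]] >] [S [Q < [S [Q < >]] >]]]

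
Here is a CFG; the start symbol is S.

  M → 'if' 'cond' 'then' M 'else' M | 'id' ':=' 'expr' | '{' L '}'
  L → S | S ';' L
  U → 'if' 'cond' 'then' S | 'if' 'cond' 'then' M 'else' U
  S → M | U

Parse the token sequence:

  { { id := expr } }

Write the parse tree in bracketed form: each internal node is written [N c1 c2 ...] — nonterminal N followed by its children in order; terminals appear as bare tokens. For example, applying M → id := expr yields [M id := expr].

[S [M { [L [S [M { [L [S [M id := expr]]] }]]] }]]

S
M
{ L }
{ S }
{ M }
{ { L } }
{ { S } }
{ { M } }
{ { id := expr } }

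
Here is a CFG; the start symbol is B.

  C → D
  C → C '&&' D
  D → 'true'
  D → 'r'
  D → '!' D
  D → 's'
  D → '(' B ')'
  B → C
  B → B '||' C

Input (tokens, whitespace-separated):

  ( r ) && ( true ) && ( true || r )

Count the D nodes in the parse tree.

7

[B [C [C [C [D ( [B [C [D r]]] )]] && [D ( [B [C [D true]]] )]] && [D ( [B [B [C [D true]]] || [C [D r]]] )]]]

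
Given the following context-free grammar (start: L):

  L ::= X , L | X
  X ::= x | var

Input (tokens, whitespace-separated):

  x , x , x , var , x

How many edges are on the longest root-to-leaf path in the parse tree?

6

[L [X x] , [L [X x] , [L [X x] , [L [X var] , [L [X x]]]]]]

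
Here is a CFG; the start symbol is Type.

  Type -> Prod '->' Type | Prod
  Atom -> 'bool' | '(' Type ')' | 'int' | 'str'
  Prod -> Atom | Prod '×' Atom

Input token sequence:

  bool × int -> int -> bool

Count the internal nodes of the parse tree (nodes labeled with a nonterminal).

[Type [Prod [Prod [Atom bool]] × [Atom int]] -> [Type [Prod [Atom int]] -> [Type [Prod [Atom bool]]]]]

11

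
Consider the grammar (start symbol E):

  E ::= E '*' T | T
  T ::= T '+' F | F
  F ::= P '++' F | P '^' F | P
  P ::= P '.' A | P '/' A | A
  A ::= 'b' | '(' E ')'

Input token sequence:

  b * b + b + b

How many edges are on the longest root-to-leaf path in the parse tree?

[E [E [T [F [P [A b]]]]] * [T [T [T [F [P [A b]]]] + [F [P [A b]]]] + [F [P [A b]]]]]

7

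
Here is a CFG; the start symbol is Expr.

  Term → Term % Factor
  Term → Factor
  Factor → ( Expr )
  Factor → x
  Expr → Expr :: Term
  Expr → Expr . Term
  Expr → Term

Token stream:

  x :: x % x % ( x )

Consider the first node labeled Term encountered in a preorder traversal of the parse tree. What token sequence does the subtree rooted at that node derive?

x

[Expr [Expr [Term [Factor x]]] :: [Term [Term [Term [Factor x]] % [Factor x]] % [Factor ( [Expr [Term [Factor x]]] )]]]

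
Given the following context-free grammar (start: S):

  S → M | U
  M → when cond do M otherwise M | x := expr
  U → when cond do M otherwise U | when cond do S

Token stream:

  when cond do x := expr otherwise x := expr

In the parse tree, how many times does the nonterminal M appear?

[S [M when cond do [M x := expr] otherwise [M x := expr]]]

3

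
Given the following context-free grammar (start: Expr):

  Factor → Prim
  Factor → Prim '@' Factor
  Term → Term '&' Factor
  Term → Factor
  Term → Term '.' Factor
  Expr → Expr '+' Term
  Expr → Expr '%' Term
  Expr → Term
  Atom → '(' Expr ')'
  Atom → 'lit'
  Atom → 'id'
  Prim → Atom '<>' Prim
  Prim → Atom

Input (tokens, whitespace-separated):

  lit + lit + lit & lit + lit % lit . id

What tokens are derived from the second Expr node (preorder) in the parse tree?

lit + lit + lit & lit + lit

[Expr [Expr [Expr [Expr [Expr [Term [Factor [Prim [Atom lit]]]]] + [Term [Factor [Prim [Atom lit]]]]] + [Term [Term [Factor [Prim [Atom lit]]]] & [Factor [Prim [Atom lit]]]]] + [Term [Factor [Prim [Atom lit]]]]] % [Term [Term [Factor [Prim [Atom lit]]]] . [Factor [Prim [Atom id]]]]]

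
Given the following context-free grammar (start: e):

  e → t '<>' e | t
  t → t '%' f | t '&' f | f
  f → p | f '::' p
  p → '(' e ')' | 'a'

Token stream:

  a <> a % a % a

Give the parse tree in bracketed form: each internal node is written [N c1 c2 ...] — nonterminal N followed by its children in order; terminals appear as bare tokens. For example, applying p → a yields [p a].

e
t <> e
f <> e
p <> e
a <> e
a <> t
a <> t % f
a <> t % f % f
a <> f % f % f
a <> p % f % f
a <> a % f % f
a <> a % p % f
a <> a % a % f
a <> a % a % p
a <> a % a % a

[e [t [f [p a]]] <> [e [t [t [t [f [p a]]] % [f [p a]]] % [f [p a]]]]]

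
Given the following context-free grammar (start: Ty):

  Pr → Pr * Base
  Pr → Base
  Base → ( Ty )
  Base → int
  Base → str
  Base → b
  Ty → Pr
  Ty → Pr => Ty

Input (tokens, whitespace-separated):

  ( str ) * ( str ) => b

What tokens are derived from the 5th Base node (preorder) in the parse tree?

[Ty [Pr [Pr [Base ( [Ty [Pr [Base str]]] )]] * [Base ( [Ty [Pr [Base str]]] )]] => [Ty [Pr [Base b]]]]

b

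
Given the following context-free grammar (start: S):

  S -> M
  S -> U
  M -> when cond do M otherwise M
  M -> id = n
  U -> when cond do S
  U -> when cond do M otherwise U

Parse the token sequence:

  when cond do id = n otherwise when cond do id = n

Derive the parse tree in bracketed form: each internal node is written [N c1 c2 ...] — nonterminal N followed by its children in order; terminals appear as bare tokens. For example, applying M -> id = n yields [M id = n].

S
U
when cond do M otherwise U
when cond do id = n otherwise U
when cond do id = n otherwise when cond do S
when cond do id = n otherwise when cond do M
when cond do id = n otherwise when cond do id = n

[S [U when cond do [M id = n] otherwise [U when cond do [S [M id = n]]]]]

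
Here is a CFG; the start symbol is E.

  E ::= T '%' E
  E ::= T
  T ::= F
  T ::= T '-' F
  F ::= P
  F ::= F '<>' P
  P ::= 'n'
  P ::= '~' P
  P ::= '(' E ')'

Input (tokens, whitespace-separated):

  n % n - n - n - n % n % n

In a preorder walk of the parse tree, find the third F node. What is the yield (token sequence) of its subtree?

n

[E [T [F [P n]]] % [E [T [T [T [T [F [P n]]] - [F [P n]]] - [F [P n]]] - [F [P n]]] % [E [T [F [P n]]] % [E [T [F [P n]]]]]]]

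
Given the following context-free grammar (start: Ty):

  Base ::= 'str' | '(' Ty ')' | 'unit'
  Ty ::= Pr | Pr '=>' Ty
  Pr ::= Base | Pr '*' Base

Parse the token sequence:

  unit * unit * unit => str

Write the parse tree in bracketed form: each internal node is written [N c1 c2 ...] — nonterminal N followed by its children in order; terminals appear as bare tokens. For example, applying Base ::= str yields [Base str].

[Ty [Pr [Pr [Pr [Base unit]] * [Base unit]] * [Base unit]] => [Ty [Pr [Base str]]]]

Ty
Pr => Ty
Pr * Base => Ty
Pr * Base * Base => Ty
Base * Base * Base => Ty
unit * Base * Base => Ty
unit * unit * Base => Ty
unit * unit * unit => Ty
unit * unit * unit => Pr
unit * unit * unit => Base
unit * unit * unit => str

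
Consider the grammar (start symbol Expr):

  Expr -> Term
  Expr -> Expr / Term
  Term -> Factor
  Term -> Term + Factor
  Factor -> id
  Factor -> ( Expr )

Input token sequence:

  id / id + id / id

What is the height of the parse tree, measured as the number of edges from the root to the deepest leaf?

5

[Expr [Expr [Expr [Term [Factor id]]] / [Term [Term [Factor id]] + [Factor id]]] / [Term [Factor id]]]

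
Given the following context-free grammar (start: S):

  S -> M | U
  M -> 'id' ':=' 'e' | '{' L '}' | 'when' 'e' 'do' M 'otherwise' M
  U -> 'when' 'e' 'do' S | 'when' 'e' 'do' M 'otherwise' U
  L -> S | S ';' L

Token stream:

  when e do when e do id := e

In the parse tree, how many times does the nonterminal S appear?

[S [U when e do [S [U when e do [S [M id := e]]]]]]

3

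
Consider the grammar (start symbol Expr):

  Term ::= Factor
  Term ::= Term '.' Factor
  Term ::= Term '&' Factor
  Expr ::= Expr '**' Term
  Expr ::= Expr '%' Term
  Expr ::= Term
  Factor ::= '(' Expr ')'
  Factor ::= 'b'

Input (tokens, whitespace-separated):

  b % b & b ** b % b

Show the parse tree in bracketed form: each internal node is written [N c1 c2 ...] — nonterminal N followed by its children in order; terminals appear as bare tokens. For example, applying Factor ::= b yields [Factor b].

Expr
Expr % Term
Expr ** Term % Term
Expr % Term ** Term % Term
Term % Term ** Term % Term
Factor % Term ** Term % Term
b % Term ** Term % Term
b % Term & Factor ** Term % Term
b % Factor & Factor ** Term % Term
b % b & Factor ** Term % Term
b % b & b ** Term % Term
b % b & b ** Factor % Term
b % b & b ** b % Term
b % b & b ** b % Factor
b % b & b ** b % b

[Expr [Expr [Expr [Expr [Term [Factor b]]] % [Term [Term [Factor b]] & [Factor b]]] ** [Term [Factor b]]] % [Term [Factor b]]]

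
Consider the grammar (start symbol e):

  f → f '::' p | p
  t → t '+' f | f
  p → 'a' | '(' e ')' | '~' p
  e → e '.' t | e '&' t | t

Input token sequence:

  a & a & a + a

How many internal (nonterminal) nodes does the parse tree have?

[e [e [e [t [f [p a]]]] & [t [f [p a]]]] & [t [t [f [p a]]] + [f [p a]]]]

15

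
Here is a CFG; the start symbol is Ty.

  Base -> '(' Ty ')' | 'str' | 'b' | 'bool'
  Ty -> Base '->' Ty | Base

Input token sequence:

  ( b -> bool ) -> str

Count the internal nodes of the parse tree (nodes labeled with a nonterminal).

8

[Ty [Base ( [Ty [Base b] -> [Ty [Base bool]]] )] -> [Ty [Base str]]]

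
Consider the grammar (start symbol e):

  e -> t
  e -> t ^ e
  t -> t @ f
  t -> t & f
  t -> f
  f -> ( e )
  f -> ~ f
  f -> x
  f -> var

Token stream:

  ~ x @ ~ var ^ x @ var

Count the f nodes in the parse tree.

6

[e [t [t [f ~ [f x]]] @ [f ~ [f var]]] ^ [e [t [t [f x]] @ [f var]]]]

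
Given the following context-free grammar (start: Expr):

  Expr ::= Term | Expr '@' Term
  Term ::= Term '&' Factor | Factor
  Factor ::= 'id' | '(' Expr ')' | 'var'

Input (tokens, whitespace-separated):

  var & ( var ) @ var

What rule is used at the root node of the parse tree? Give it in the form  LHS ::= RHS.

Expr ::= Expr '@' Term

[Expr [Expr [Term [Term [Factor var]] & [Factor ( [Expr [Term [Factor var]]] )]]] @ [Term [Factor var]]]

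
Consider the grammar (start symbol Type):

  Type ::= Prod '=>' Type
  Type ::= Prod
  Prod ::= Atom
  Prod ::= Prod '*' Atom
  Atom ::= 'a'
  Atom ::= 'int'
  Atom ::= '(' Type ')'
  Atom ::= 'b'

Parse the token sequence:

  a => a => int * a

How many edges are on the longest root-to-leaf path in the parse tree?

6

[Type [Prod [Atom a]] => [Type [Prod [Atom a]] => [Type [Prod [Prod [Atom int]] * [Atom a]]]]]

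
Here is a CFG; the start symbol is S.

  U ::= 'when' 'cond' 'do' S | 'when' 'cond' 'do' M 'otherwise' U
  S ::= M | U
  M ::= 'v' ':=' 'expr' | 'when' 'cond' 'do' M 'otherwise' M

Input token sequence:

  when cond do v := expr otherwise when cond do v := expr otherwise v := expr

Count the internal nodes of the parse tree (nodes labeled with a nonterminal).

[S [M when cond do [M v := expr] otherwise [M when cond do [M v := expr] otherwise [M v := expr]]]]

6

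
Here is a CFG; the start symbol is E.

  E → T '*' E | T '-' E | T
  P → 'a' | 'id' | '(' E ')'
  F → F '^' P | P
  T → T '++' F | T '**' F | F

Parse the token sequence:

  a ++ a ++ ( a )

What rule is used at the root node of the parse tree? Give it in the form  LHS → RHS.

E → T

[E [T [T [T [F [P a]]] ++ [F [P a]]] ++ [F [P ( [E [T [F [P a]]]] )]]]]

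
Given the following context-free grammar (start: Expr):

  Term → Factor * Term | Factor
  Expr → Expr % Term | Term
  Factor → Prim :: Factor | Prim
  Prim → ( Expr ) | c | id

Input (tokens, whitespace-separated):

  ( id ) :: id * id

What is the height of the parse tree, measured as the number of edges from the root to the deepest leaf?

[Expr [Term [Factor [Prim ( [Expr [Term [Factor [Prim id]]]] )] :: [Factor [Prim id]]] * [Term [Factor [Prim id]]]]]

8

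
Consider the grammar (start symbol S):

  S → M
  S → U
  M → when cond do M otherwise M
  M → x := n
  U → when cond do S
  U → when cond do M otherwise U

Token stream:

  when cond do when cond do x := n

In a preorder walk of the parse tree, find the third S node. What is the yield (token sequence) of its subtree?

[S [U when cond do [S [U when cond do [S [M x := n]]]]]]

x := n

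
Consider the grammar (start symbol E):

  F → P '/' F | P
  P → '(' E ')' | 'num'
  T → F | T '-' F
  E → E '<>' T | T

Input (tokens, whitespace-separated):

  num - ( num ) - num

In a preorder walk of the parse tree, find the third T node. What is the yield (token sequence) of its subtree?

[E [T [T [T [F [P num]]] - [F [P ( [E [T [F [P num]]]] )]]] - [F [P num]]]]

num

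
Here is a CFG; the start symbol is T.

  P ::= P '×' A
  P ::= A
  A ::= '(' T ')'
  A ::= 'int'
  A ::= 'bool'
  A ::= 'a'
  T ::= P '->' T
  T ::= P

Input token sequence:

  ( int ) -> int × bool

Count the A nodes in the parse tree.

[T [P [A ( [T [P [A int]]] )]] -> [T [P [P [A int]] × [A bool]]]]

4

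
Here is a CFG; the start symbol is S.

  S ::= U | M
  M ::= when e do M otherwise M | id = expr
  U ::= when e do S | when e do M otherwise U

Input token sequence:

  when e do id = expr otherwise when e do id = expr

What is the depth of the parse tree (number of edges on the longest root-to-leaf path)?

5

[S [U when e do [M id = expr] otherwise [U when e do [S [M id = expr]]]]]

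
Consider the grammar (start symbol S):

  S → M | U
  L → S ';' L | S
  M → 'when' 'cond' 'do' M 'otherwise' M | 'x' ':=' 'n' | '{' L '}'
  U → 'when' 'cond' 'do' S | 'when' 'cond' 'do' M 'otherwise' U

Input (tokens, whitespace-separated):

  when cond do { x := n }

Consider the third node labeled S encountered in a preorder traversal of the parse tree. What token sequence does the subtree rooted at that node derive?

[S [U when cond do [S [M { [L [S [M x := n]]] }]]]]

x := n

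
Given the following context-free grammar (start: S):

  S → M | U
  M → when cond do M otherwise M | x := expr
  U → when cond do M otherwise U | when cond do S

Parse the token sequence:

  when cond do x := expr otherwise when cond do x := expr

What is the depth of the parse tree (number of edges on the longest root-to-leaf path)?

5

[S [U when cond do [M x := expr] otherwise [U when cond do [S [M x := expr]]]]]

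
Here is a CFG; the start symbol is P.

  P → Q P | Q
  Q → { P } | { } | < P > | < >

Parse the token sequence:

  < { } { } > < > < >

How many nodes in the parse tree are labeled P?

5

[P [Q < [P [Q { }] [P [Q { }]]] >] [P [Q < >] [P [Q < >]]]]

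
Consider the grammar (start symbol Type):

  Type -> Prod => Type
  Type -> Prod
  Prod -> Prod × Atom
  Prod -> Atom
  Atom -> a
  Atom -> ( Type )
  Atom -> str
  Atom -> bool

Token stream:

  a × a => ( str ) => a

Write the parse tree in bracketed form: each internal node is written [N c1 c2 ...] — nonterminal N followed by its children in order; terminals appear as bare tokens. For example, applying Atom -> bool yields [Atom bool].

[Type [Prod [Prod [Atom a]] × [Atom a]] => [Type [Prod [Atom ( [Type [Prod [Atom str]]] )]] => [Type [Prod [Atom a]]]]]

Type
Prod => Type
Prod × Atom => Type
Atom × Atom => Type
a × Atom => Type
a × a => Type
a × a => Prod => Type
a × a => Atom => Type
a × a => ( Type ) => Type
a × a => ( Prod ) => Type
a × a => ( Atom ) => Type
a × a => ( str ) => Type
a × a => ( str ) => Prod
a × a => ( str ) => Atom
a × a => ( str ) => a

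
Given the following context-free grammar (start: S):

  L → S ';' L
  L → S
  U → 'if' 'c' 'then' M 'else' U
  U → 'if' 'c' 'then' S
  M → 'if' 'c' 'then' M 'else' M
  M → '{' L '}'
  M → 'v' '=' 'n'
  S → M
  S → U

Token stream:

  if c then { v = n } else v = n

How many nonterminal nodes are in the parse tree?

[S [M if c then [M { [L [S [M v = n]]] }] else [M v = n]]]

7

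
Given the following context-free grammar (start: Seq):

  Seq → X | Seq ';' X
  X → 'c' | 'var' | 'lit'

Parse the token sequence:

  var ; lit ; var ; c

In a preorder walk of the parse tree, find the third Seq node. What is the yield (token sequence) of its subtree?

[Seq [Seq [Seq [Seq [X var]] ; [X lit]] ; [X var]] ; [X c]]

var ; lit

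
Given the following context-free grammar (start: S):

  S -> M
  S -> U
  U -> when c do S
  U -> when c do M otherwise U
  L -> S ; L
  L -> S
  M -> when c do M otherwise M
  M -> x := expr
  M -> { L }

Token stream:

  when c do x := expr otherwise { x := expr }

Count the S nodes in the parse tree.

[S [M when c do [M x := expr] otherwise [M { [L [S [M x := expr]]] }]]]

2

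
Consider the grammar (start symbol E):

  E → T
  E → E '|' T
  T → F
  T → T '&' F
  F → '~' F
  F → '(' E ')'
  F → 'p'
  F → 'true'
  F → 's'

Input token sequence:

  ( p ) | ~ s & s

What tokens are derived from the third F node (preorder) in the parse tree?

[E [E [T [F ( [E [T [F p]]] )]]] | [T [T [F ~ [F s]]] & [F s]]]

~ s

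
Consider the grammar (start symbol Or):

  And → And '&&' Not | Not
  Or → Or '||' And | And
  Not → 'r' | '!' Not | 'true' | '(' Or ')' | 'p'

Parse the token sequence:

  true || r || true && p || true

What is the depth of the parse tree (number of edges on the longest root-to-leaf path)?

[Or [Or [Or [Or [And [Not true]]] || [And [Not r]]] || [And [And [Not true]] && [Not p]]] || [And [Not true]]]

6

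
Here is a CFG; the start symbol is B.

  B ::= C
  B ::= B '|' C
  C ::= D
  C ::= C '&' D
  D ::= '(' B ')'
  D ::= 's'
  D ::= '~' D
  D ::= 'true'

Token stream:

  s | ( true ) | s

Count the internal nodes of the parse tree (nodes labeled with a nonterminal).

12

[B [B [B [C [D s]]] | [C [D ( [B [C [D true]]] )]]] | [C [D s]]]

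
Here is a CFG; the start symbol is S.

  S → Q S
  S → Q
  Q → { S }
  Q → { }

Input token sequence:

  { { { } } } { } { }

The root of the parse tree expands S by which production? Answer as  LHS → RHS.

S → Q S

[S [Q { [S [Q { [S [Q { }]] }]] }] [S [Q { }] [S [Q { }]]]]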